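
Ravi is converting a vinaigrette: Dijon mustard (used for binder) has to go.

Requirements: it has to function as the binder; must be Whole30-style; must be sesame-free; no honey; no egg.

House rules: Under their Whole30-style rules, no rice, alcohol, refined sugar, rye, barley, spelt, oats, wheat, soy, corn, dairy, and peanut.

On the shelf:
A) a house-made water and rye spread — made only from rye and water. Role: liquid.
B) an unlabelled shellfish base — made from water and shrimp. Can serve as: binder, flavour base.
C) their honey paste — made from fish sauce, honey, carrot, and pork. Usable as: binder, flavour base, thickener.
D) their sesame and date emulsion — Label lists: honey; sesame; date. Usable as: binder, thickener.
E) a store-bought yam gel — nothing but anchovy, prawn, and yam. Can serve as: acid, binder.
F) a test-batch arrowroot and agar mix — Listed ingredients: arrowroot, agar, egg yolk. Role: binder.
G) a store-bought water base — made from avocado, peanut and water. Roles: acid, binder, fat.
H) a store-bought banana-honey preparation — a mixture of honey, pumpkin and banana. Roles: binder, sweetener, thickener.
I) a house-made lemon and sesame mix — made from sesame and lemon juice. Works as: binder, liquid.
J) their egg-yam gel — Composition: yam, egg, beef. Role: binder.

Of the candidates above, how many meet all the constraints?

A: not usable as a binder; has rye, so not Whole30-style — reject
B: only shrimp and water; none excluded — valid
C: has honey, so not honey-free — no
D: has honey, so not honey-free; has sesame, so not sesame-free — no
E: every rule checks out — OK
F: has egg yolk, so not egg-free — out
G: has peanut, so not Whole30-style — no
H: has honey, so not honey-free — reject
I: has sesame, so not sesame-free — out
J: has egg, so not egg-free — reject

2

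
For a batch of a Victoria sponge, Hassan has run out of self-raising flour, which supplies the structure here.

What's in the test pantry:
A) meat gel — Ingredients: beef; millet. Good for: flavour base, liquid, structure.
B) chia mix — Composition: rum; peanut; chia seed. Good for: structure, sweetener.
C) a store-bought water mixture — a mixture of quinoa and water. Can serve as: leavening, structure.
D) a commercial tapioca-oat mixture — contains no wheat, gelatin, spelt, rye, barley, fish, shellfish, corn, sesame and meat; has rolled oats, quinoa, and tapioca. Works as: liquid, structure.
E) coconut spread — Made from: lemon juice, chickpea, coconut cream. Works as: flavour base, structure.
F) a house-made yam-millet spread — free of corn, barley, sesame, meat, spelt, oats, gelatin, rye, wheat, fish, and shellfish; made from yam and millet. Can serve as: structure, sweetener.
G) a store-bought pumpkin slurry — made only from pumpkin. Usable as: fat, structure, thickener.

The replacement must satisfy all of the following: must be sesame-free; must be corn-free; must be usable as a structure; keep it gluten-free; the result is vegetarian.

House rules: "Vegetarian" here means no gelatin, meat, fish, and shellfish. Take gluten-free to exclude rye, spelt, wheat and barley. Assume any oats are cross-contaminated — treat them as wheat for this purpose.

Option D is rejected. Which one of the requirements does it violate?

usable as a structure: satisfied
vegetarian: satisfied
gluten-free: has rolled oats — fails
corn-free: satisfied
sesame-free: satisfied

gluten-free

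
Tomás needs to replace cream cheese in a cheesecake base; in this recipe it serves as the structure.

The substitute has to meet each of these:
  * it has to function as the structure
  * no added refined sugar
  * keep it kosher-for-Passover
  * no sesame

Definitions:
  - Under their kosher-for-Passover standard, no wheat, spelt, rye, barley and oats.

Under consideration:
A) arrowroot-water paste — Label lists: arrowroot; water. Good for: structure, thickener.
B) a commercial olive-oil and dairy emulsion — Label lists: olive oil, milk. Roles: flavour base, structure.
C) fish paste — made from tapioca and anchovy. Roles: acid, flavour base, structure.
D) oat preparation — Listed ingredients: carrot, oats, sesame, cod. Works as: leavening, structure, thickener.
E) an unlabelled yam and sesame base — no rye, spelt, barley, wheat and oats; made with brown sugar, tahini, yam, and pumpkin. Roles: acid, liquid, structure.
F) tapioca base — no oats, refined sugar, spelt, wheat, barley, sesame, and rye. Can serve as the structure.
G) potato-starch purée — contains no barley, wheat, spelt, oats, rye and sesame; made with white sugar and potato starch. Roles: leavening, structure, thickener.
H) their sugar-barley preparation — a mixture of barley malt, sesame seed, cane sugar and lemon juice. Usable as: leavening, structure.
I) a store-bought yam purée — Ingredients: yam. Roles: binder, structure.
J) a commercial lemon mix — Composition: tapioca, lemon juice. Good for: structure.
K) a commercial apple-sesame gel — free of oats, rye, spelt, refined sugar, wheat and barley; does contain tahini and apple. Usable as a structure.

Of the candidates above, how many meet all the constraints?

6

A: only water and arrowroot; none excluded — valid
B: only milk and olive oil; none excluded — OK
C: no sesame, kosher-for-Passover — OK
D: has oats, so not kosher-for-Passover; has sesame, so not sesame-free — out
E: has tahini, so not sesame-free; has brown sugar, so not no-added-sugar — no
F: nothing on the exclusion list — keep
G: has white sugar, so not no-added-sugar — out
H: has barley malt, so not kosher-for-Passover; has sesame seed, so not sesame-free (and 1 more) — out
I: works as a structure, kosher-for-Passover, no refined sugar — valid
J: only tapioca and lemon juice; none excluded — valid
K: has tahini, so not sesame-free — no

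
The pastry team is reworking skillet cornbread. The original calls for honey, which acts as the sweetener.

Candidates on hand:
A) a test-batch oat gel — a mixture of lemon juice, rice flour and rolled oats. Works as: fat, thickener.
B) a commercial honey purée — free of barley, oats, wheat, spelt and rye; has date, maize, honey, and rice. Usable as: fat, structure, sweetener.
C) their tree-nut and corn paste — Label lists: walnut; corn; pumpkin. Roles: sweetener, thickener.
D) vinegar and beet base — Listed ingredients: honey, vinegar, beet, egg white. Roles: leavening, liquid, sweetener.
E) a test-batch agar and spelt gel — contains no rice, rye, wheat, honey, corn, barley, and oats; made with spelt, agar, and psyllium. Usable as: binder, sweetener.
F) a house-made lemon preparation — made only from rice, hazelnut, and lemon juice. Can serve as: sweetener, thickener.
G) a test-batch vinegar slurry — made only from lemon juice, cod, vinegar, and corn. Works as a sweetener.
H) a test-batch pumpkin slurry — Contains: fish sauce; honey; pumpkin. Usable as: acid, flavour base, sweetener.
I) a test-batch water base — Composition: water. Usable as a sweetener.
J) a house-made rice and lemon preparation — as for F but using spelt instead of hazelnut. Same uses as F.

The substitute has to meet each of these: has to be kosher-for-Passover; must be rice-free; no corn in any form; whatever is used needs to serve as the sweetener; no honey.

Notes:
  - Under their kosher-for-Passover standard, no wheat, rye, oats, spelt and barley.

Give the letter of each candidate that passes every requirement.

A: not usable as a sweetener; has rolled oats, so not kosher-for-Passover (and 1 more) — reject
B: has rice, so not rice-free; has maize, so not corn-free (and 1 more) — reject
C: has corn, so not corn-free — out
D: has honey, so not honey-free — out
E: has spelt, so not kosher-for-Passover — reject
F: has rice, so not rice-free — reject
G: has corn, so not corn-free — no
H: has honey, so not honey-free — reject
I: no honey, kosher-for-Passover — valid
J: has spelt, so not kosher-for-Passover; has rice, so not rice-free — reject

I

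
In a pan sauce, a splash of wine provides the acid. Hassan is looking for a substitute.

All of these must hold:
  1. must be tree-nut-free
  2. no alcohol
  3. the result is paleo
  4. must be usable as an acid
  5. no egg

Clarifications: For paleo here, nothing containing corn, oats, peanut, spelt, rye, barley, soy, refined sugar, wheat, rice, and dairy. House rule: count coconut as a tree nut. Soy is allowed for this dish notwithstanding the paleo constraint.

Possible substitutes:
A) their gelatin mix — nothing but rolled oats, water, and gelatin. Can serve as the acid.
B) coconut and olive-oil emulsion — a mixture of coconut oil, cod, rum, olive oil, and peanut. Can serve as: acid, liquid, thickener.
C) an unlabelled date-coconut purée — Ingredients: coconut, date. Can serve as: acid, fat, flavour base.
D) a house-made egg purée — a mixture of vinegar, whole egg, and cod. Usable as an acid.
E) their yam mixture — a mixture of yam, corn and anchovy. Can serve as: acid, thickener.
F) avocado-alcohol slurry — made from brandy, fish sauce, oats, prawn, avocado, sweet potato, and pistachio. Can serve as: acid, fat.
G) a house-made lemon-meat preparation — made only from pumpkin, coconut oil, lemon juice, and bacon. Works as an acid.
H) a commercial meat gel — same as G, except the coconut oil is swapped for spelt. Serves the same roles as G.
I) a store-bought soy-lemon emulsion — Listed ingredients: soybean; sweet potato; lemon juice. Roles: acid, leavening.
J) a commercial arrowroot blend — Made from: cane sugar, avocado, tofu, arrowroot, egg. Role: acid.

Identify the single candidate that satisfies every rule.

A: has rolled oats, so not paleo — out
B: has peanut, so not paleo; has rum, so not alcohol-free (and 1 more) — reject
C: has coconut, so not tree-nut-free — out
D: has whole egg, so not egg-free — no
E: has corn, so not paleo — out
F: has oats, so not paleo; has brandy, so not alcohol-free (and 1 more) — no
G: has coconut oil, so not tree-nut-free — reject
H: has spelt, so not paleo — reject
I: soy is permitted under the paleo carve-out; nothing else excluded — OK
J: has cane sugar, so not paleo; has egg, so not egg-free — reject

I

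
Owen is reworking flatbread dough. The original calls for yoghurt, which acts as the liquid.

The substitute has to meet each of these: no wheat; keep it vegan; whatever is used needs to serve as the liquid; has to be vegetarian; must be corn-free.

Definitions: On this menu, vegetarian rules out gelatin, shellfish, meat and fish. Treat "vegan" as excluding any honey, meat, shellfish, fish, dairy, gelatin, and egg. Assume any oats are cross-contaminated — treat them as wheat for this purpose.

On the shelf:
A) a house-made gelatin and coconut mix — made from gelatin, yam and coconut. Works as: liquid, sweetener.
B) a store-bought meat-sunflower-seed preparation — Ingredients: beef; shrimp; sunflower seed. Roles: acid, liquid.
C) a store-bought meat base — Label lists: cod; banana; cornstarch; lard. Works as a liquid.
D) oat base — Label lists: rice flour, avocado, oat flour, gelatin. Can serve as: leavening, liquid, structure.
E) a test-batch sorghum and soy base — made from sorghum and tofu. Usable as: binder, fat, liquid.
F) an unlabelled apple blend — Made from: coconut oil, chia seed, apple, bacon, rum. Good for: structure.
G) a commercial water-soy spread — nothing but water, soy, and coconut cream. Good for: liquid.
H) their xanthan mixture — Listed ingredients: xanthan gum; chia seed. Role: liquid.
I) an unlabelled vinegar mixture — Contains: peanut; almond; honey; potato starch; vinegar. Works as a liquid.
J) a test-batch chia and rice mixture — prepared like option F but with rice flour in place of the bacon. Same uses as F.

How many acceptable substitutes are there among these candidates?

A: has gelatin, so not vegetarian; has gelatin, so not vegan — reject
B: has beef, so not vegetarian; has beef, so not vegan — out
C: has cod, so not vegetarian; has cod, so not vegan (and 1 more) — reject
D: has gelatin, so not vegetarian; has gelatin, so not vegan (and 1 more) — no
E: only tofu and sorghum; none excluded — OK
F: not usable as a liquid; has bacon, so not vegetarian (and 1 more) — out
G: all constraints satisfied — keep
H: vegetarian, wheat-free — OK
I: has honey, so not vegan — no
J: not usable as a liquid — no

3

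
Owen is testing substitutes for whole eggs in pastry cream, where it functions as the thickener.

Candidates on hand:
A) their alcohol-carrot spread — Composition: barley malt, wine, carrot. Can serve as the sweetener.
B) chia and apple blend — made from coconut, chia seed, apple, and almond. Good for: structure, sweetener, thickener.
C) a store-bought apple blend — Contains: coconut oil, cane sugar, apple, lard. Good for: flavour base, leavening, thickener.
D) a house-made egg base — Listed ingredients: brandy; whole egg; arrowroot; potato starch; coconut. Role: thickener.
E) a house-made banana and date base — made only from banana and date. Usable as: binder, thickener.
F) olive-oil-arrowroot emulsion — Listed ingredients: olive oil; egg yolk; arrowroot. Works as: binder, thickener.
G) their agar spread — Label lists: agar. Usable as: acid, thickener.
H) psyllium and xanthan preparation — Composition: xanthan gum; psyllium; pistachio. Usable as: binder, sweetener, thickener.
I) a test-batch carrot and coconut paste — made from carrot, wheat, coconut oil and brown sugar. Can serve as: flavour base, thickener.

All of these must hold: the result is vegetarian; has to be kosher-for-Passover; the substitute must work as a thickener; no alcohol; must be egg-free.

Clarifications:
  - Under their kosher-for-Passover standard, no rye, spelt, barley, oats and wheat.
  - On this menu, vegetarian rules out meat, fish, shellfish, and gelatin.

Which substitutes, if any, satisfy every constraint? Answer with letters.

A: not usable as a thickener; has barley malt, so not kosher-for-Passover (and 1 more) — reject
B: coconut and almond etc. — none of it excluded — keep
C: has lard, so not vegetarian — no
D: has brandy, so not alcohol-free; has whole egg, so not egg-free — no
E: only date and banana; none excluded — OK
F: has egg yolk, so not egg-free — reject
G: no alcohol, kosher-for-Passover — valid
H: only pistachio, xanthan gum and psyllium; none excluded — keep
I: has wheat, so not kosher-for-Passover — out

B, E, G, H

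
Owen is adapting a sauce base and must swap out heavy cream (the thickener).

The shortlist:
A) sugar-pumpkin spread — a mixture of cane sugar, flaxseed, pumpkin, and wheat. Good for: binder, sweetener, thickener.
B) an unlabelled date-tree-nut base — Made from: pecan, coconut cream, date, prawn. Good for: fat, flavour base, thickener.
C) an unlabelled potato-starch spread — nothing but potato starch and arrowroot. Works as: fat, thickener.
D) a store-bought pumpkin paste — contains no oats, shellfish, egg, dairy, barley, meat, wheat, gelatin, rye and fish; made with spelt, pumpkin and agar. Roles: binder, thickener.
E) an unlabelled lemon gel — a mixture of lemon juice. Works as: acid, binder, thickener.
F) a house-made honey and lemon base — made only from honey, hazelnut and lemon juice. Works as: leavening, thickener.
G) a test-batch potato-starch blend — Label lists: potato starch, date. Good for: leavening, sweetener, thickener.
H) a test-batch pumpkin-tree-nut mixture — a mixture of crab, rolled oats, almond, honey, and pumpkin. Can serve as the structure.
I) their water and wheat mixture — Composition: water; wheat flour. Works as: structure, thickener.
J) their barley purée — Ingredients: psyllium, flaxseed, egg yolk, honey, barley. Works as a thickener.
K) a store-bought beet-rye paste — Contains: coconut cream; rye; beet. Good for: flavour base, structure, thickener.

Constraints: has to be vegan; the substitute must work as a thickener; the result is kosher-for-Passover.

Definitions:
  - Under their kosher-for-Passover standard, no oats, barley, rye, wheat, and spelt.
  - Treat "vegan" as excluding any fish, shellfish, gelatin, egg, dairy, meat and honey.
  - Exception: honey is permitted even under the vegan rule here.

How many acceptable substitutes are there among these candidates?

4

A: has wheat, so not kosher-for-Passover — out
B: has prawn, so not vegan — out
C: only potato starch and arrowroot; none excluded — valid
D: has spelt, so not kosher-for-Passover — out
E: vegan, kosher-for-Passover — keep
F: honey is permitted under the vegan carve-out; nothing else excluded — valid
G: works as a thickener, vegan, kosher-for-Passover — OK
H: not usable as a thickener; has rolled oats, so not kosher-for-Passover (and 1 more) — out
I: has wheat flour, so not kosher-for-Passover — out
J: has barley, so not kosher-for-Passover; has egg yolk, so not vegan — no
K: has rye, so not kosher-for-Passover — no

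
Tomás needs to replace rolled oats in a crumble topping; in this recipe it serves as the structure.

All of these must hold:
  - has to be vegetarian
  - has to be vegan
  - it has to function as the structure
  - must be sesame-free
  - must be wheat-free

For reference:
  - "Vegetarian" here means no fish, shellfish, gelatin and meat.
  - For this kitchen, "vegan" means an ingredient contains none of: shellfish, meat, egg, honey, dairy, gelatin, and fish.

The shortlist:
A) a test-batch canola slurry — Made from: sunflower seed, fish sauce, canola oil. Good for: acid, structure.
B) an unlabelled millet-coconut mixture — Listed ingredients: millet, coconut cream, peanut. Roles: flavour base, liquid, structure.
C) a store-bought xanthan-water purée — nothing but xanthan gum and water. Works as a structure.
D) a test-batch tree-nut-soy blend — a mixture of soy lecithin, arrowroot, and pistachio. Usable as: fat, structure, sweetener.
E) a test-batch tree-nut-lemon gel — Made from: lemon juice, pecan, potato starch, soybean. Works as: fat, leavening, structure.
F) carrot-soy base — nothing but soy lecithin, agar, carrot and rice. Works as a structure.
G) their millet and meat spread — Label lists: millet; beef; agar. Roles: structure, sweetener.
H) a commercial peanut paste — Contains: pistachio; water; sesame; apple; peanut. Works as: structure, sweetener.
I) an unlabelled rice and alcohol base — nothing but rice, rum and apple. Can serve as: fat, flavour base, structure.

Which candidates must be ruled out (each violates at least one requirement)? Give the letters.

A: has fish sauce, so not vegetarian; has fish sauce, so not vegan — out
B: vegetarian, vegan — OK
C: only water and xanthan gum; none excluded — keep
D: nothing on the exclusion list — keep
E: works as a structure, vegetarian, vegan — keep
F: nothing on the exclusion list — valid
G: has beef, so not vegetarian; has beef, so not vegan — out
H: has sesame, so not sesame-free — no
I: all constraints satisfied — keep

A, G, H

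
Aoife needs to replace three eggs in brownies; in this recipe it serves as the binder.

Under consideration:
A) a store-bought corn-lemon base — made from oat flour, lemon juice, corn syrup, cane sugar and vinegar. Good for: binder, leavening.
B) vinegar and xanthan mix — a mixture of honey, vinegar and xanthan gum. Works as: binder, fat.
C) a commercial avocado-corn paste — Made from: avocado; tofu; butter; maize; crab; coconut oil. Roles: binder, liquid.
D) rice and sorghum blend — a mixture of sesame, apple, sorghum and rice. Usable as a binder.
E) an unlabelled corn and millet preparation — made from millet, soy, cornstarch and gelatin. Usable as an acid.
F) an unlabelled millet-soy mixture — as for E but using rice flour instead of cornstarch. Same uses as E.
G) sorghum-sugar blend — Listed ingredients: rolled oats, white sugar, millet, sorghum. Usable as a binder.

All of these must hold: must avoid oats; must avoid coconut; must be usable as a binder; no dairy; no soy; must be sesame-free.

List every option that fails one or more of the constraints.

A, C, D, E, F, G

A: has oat flour, so not oat-free — no
B: only honey, xanthan gum, and vinegar; none excluded — keep
C: has coconut oil, so not coconut-free; has tofu, so not soy-free (and 1 more) — out
D: has sesame, so not sesame-free — reject
E: not usable as a binder; has soy, so not soy-free — reject
F: not usable as a binder; has soy, so not soy-free — reject
G: has rolled oats, so not oat-free — no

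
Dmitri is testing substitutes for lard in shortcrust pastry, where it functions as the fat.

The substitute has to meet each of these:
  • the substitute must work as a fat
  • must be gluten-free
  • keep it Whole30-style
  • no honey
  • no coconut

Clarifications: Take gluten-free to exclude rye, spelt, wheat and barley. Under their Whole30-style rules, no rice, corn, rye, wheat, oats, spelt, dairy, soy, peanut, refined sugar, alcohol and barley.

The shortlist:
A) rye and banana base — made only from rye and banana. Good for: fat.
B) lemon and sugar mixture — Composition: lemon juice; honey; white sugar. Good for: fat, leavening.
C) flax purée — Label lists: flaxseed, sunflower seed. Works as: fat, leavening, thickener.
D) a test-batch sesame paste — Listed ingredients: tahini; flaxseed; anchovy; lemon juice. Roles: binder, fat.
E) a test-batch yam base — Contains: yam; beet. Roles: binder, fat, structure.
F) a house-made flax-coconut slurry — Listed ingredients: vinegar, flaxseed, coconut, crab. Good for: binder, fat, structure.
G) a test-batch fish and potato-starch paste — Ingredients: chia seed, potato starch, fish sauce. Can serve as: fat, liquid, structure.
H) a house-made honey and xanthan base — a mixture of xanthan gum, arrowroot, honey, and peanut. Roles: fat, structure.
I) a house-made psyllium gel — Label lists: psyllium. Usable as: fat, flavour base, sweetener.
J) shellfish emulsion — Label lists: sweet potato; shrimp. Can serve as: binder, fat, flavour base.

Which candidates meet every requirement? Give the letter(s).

C, D, E, G, I, J

A: has rye, so not gluten-free; has rye, so not Whole30-style — reject
B: has white sugar, so not Whole30-style; has honey, so not honey-free — out
C: only sunflower seed and flaxseed; none excluded — valid
D: all constraints satisfied — OK
E: only beet and yam; none excluded — keep
F: has coconut, so not coconut-free — out
G: works as a fat, no coconut, no honey — keep
H: has peanut, so not Whole30-style; has honey, so not honey-free — no
I: every rule checks out — valid
J: every rule checks out — valid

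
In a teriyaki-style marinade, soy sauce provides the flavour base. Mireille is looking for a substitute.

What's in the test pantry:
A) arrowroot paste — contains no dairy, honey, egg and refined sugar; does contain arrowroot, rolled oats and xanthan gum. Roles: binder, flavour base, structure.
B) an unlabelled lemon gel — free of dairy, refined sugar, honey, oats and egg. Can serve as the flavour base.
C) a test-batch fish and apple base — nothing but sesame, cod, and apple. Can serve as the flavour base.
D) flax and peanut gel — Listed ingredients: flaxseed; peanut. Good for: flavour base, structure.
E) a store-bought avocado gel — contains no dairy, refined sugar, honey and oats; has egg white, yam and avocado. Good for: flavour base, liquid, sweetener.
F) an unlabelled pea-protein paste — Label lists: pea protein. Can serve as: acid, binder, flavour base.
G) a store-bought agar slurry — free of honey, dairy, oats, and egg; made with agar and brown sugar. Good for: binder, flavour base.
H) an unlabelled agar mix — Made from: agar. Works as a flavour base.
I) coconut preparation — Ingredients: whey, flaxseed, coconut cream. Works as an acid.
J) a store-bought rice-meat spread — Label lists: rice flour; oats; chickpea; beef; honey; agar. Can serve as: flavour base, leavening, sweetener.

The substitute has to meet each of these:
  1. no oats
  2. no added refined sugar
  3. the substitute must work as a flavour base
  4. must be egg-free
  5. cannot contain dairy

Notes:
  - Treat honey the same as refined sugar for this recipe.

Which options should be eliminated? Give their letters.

A, E, G, I, J

A: has rolled oats, so not oat-free — out
B: all constraints satisfied — valid
C: only cod, sesame, and apple; none excluded — keep
D: nothing on the exclusion list — OK
E: has egg white, so not egg-free — no
F: only pea protein; none excluded — OK
G: has brown sugar, so not no-added-sugar — out
H: nothing on the exclusion list — OK
I: not usable as a flavour base; has whey, so not dairy-free — no
J: has oats, so not oat-free; has honey, so not no-added-sugar — no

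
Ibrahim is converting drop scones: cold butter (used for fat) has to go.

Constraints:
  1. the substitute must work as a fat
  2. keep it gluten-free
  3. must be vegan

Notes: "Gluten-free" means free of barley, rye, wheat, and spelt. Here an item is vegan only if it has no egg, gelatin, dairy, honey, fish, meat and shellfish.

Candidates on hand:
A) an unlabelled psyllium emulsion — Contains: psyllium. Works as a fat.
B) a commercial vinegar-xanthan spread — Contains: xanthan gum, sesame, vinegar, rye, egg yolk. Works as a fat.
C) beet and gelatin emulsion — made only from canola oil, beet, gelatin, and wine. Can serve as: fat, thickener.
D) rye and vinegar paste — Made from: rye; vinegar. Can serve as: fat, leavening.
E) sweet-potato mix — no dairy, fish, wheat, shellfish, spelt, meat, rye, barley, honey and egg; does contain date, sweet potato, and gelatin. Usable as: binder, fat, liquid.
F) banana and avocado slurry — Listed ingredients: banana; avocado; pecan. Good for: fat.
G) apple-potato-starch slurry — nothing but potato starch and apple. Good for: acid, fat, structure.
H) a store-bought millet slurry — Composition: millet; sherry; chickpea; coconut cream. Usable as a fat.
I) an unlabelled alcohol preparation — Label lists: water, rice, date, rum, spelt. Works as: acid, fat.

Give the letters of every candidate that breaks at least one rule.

A: every rule checks out — OK
B: has rye, so not gluten-free; has egg yolk, so not vegan — no
C: has gelatin, so not vegan — out
D: has rye, so not gluten-free — no
E: has gelatin, so not vegan — out
F: works as a fat, gluten-free, vegan — OK
G: only apple and potato starch; none excluded — keep
H: gluten-free, vegan — OK
I: has spelt, so not gluten-free — out

B, C, D, E, I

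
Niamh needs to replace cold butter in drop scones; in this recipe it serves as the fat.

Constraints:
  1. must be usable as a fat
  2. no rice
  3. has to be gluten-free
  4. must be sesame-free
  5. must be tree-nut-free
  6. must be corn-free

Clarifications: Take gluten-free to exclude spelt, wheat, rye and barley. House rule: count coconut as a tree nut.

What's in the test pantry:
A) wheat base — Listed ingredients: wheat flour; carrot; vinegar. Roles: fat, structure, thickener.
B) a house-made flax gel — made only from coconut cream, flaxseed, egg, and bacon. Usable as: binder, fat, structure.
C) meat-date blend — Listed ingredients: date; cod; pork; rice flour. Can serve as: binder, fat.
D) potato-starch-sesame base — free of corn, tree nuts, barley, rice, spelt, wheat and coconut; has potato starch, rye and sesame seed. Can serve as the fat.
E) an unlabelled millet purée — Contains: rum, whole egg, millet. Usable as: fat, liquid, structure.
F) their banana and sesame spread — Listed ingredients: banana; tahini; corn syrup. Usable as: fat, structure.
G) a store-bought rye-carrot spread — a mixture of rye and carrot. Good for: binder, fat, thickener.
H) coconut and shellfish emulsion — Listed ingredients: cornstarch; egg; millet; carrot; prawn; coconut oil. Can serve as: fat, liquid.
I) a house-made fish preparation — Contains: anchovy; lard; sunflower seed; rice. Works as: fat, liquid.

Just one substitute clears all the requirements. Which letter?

A: has wheat flour, so not gluten-free — reject
B: has coconut cream, so not tree-nut-free — no
C: has rice flour, so not rice-free — reject
D: has rye, so not gluten-free; has sesame seed, so not sesame-free — reject
E: works as a fat, gluten-free, no rice — keep
F: has tahini, so not sesame-free; has corn syrup, so not corn-free — out
G: has rye, so not gluten-free — reject
H: has coconut oil, so not tree-nut-free; has cornstarch, so not corn-free — no
I: has rice, so not rice-free — out

E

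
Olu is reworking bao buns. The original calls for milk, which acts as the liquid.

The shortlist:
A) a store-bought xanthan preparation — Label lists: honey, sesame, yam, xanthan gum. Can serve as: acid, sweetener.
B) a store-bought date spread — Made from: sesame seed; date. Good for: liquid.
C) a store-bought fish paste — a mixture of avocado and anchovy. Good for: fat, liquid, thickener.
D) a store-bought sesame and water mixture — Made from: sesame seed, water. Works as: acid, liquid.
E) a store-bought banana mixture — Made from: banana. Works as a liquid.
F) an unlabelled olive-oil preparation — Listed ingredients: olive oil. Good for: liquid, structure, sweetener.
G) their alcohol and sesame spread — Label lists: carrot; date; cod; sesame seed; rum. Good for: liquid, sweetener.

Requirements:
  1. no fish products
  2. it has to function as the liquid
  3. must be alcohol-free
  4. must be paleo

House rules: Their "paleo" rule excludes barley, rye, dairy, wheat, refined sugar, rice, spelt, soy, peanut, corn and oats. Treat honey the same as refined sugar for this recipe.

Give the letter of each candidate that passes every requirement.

A: not usable as a liquid; has honey, so not paleo — reject
B: only sesame seed and date; none excluded — keep
C: has anchovy, so not fish-free — reject
D: works as a liquid, no fish, no alcohol — keep
E: no fish, paleo — keep
F: nothing on the exclusion list — OK
G: has cod, so not fish-free; has rum, so not alcohol-free — no

B, D, E, F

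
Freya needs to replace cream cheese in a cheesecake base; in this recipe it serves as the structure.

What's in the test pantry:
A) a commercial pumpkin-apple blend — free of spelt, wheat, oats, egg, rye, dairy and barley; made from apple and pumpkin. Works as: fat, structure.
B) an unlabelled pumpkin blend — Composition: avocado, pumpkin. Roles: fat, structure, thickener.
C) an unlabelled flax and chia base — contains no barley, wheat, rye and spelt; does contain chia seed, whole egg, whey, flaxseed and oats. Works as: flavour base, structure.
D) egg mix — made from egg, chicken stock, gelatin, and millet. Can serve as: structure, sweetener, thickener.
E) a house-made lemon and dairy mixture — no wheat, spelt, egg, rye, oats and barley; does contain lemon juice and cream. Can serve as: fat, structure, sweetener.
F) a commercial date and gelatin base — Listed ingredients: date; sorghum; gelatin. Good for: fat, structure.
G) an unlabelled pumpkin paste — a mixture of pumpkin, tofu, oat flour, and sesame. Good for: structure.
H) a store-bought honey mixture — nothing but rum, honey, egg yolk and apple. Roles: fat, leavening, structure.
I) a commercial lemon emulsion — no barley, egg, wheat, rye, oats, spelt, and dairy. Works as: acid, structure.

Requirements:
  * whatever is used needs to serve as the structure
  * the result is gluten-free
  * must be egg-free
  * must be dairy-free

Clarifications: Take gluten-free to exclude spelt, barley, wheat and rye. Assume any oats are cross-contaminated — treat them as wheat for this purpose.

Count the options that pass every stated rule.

A: works as a structure, no egg, no dairy — keep
B: no egg, no dairy — keep
C: has oats, so not gluten-free; has whole egg, so not egg-free (and 1 more) — reject
D: has egg, so not egg-free — reject
E: has cream, so not dairy-free — no
F: only gelatin, sorghum and date; none excluded — valid
G: has oat flour, so not gluten-free — out
H: has egg yolk, so not egg-free — reject
I: all constraints satisfied — OK

4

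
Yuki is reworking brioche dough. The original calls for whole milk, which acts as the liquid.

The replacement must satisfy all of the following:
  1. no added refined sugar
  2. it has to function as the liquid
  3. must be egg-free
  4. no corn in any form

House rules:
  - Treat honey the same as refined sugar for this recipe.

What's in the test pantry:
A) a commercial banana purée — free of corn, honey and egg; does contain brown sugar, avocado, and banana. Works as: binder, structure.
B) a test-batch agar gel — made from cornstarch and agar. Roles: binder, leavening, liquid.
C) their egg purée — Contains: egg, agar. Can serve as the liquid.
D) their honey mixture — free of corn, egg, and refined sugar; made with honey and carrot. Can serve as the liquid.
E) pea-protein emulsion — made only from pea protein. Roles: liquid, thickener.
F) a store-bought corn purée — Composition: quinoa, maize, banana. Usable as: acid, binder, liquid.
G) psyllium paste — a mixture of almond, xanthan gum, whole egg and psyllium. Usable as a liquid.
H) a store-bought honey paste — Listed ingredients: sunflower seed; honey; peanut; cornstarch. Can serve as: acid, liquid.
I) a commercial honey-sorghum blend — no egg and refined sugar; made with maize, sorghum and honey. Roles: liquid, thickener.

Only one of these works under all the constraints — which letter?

E

A: not usable as a liquid; has brown sugar, so not no-added-sugar — out
B: has cornstarch, so not corn-free — out
C: has egg, so not egg-free — no
D: has honey, so not no-added-sugar — reject
E: nothing on the exclusion list — keep
F: has maize, so not corn-free — no
G: has whole egg, so not egg-free — no
H: has honey, so not no-added-sugar; has cornstarch, so not corn-free — no
I: has honey, so not no-added-sugar; has maize, so not corn-free — out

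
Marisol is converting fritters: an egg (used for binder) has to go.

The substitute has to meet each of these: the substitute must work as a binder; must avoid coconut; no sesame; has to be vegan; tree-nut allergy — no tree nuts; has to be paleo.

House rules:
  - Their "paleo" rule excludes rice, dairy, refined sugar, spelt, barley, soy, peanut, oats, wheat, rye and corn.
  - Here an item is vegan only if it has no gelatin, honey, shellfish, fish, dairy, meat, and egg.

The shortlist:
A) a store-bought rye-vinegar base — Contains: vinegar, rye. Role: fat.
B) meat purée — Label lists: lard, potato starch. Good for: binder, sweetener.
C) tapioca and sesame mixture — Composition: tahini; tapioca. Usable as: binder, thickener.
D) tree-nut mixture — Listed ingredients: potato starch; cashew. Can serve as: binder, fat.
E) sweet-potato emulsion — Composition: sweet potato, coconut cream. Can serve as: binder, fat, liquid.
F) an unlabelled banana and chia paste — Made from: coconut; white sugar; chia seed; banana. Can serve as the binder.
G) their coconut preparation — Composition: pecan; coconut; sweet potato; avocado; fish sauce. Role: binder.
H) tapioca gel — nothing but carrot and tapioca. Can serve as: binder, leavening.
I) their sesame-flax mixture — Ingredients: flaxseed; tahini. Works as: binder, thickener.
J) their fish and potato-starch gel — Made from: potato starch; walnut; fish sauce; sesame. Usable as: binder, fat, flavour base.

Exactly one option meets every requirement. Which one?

H

A: not usable as a binder; has rye, so not paleo — no
B: has lard, so not vegan — reject
C: has tahini, so not sesame-free — out
D: has cashew, so not tree-nut-free — reject
E: has coconut cream, so not coconut-free — out
F: has white sugar, so not paleo; has coconut, so not coconut-free — no
G: has fish sauce, so not vegan; has pecan, so not tree-nut-free (and 1 more) — no
H: all constraints satisfied — valid
I: has tahini, so not sesame-free — out
J: has fish sauce, so not vegan; has sesame, so not sesame-free (and 1 more) — no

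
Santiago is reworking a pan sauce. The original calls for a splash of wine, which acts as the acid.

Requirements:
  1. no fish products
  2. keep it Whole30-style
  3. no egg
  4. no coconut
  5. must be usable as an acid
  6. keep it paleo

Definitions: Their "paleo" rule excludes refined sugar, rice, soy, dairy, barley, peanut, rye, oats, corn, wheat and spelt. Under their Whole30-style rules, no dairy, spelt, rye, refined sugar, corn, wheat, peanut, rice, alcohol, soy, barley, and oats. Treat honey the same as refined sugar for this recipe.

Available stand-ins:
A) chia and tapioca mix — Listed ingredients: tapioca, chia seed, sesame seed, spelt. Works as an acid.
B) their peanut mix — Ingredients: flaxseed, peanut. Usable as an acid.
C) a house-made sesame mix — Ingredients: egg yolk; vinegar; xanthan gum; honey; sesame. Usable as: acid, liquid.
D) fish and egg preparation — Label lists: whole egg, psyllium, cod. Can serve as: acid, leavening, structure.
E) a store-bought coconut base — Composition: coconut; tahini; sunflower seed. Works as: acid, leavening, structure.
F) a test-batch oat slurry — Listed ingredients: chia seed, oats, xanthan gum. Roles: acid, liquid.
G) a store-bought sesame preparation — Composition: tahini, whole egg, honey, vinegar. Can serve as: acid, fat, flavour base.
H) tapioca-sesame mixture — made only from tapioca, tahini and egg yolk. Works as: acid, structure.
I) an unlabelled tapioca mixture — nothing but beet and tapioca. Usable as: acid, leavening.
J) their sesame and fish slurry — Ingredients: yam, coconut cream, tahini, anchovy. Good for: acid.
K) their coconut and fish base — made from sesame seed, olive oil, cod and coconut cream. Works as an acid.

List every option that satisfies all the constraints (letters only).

A: has spelt, so not paleo; has spelt, so not Whole30-style — reject
B: has peanut, so not paleo; has peanut, so not Whole30-style — no
C: has honey, so not paleo; has honey, so not Whole30-style (and 1 more) — out
D: has whole egg, so not egg-free; has cod, so not fish-free — reject
E: has coconut, so not coconut-free — reject
F: has oats, so not paleo; has oats, so not Whole30-style — no
G: has honey, so not paleo; has honey, so not Whole30-style (and 1 more) — out
H: has egg yolk, so not egg-free — out
I: only beet and tapioca; none excluded — keep
J: has anchovy, so not fish-free; has coconut cream, so not coconut-free — no
K: has cod, so not fish-free; has coconut cream, so not coconut-free — out

I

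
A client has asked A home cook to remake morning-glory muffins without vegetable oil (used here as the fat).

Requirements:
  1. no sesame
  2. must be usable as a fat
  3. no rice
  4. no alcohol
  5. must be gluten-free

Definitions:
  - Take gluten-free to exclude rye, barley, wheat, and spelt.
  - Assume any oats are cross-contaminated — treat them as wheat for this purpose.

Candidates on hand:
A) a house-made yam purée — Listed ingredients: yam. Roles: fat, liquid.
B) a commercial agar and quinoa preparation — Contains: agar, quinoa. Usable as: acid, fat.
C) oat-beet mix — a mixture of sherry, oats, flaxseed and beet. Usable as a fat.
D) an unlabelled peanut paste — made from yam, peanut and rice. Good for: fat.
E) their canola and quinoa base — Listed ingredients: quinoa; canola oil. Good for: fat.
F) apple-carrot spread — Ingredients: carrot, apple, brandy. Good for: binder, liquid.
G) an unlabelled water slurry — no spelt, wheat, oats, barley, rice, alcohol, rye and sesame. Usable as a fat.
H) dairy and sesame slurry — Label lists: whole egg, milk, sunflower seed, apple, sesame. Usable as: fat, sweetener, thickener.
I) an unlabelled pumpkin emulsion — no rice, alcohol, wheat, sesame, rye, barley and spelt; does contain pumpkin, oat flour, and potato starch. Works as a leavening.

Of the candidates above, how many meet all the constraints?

A: only yam; none excluded — OK
B: only quinoa and agar; none excluded — valid
C: has oats, so not gluten-free; has sherry, so not alcohol-free — reject
D: has rice, so not rice-free — reject
E: all constraints satisfied — OK
F: not usable as a fat; has brandy, so not alcohol-free — out
G: all constraints satisfied — OK
H: has sesame, so not sesame-free — reject
I: not usable as a fat; has oat flour, so not gluten-free — out

4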